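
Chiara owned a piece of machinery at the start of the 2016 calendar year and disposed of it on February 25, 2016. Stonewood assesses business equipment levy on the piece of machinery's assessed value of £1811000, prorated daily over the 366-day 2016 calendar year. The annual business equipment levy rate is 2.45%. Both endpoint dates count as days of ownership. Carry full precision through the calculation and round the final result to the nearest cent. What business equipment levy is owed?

£6788.78

Days held (January 1 – February 25, 2016): 56 out of 366
Tax = £1811000 × 2.45% × 56/366 = £6788.7760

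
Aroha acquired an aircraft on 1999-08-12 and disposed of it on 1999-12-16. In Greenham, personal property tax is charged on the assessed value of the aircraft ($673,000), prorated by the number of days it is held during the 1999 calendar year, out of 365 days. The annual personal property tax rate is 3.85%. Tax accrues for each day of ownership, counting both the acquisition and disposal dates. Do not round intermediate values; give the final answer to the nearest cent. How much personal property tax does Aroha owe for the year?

Days held (1999-08-12 to 1999-12-16): 127 out of 365
Tax = $673,000 × 3.85% × 127/365 = $9,015.4342

$9,015.43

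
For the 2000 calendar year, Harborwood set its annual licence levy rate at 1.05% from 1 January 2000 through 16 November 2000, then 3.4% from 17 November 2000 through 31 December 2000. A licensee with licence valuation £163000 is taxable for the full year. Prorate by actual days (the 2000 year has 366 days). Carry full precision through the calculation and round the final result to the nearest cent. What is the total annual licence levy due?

£2182.46

1 January – 16 November 2000: 321 days at 1.05% → £163000 × 1.05% × 321/366 = £1501.0697
17 November – 31 December 2000: 45 days at 3.4% → £163000 × 3.4% × 45/366 = £681.3934
Total = £2182.4631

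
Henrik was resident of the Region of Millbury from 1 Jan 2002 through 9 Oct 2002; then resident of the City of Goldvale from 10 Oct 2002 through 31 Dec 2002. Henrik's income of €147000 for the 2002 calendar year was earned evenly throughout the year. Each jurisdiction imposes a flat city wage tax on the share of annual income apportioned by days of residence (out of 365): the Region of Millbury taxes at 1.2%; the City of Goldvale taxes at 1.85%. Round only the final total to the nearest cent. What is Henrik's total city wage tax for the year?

The Region of Millbury, 1 Jan – 9 Oct 2002: 282 days → €147000 × 1.2% × 282/365 = €1362.8712
The City of Goldvale, 10 Oct – 31 Dec 2002: 83 days → €147000 × 1.85% × 83/365 = €618.4068
Total = €1981.2781

€1981.28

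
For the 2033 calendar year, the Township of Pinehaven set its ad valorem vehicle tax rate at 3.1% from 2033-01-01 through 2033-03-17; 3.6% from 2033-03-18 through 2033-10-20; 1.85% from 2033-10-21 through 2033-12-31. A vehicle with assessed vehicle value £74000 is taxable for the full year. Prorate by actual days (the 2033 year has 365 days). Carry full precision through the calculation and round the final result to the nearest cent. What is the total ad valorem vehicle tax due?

£2331.51

2033-01-01 to 2033-03-17: 76 days at 3.1% → £74000 × 3.1% × 76/365 = £477.6548
2033-03-18 to 2033-10-20: 217 days at 3.6% → £74000 × 3.6% × 217/365 = £1583.8027
2033-10-21 to 2033-12-31: 72 days at 1.85% → £74000 × 1.85% × 72/365 = £270.0493
Total = £2331.5068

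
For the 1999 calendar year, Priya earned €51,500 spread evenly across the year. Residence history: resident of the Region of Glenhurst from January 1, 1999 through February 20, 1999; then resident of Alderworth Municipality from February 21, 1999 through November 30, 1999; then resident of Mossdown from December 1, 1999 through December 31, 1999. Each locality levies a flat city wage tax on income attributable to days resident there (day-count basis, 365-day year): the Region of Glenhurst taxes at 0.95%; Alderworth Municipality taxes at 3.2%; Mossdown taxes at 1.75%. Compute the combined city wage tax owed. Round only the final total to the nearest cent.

The Region of Glenhurst, January 1 – February 20, 1999: 51 days → €51,500 × 0.95% × 51/365 = €68.3610
Alderworth Municipality, February 21 – November 30, 1999: 283 days → €51,500 × 3.2% × 283/365 = €1,277.7644
Mossdown, December 1 – December 31, 1999: 31 days → €51,500 × 1.75% × 31/365 = €76.5445
Total = €1,422.6699

€1,422.67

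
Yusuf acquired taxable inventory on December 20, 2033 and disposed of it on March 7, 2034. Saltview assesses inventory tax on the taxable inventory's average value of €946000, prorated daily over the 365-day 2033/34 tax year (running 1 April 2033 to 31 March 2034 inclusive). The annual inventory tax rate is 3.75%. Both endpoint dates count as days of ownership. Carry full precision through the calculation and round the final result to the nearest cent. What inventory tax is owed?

€7580.96

Days held (December 20, 2033 – March 7, 2034): 78 out of 365
Tax = €946000 × 3.75% × 78/365 = €7580.9589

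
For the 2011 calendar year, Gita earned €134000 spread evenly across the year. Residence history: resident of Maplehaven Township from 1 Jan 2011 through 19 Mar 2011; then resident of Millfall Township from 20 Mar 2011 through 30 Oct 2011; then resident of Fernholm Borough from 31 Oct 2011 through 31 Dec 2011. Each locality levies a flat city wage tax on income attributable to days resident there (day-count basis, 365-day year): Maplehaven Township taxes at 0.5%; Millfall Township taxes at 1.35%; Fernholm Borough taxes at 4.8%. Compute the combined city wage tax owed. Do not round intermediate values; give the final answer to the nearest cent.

Maplehaven Township, 1 Jan – 19 Mar 2011: 78 days → €134000 × 0.5% × 78/365 = €143.1781
Millfall Township, 20 Mar – 30 Oct 2011: 225 days → €134000 × 1.35% × 225/365 = €1115.1370
Fernholm Borough, 31 Oct – 31 Dec 2011: 62 days → €134000 × 4.8% × 62/365 = €1092.5589
Total = €2350.8740

€2350.87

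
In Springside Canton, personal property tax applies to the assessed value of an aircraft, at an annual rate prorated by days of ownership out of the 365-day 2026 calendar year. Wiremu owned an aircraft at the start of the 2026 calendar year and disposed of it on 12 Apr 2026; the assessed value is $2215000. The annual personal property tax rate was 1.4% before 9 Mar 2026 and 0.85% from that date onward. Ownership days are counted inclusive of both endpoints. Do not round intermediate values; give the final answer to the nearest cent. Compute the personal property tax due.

$7497.62

1 Jan – 8 Mar 2026: 67 days at 1.4% → $2215000 × 1.4% × 67/365 = $5692.2466
9 Mar – 12 Apr 2026: 35 days at 0.85% → $2215000 × 0.85% × 35/365 = $1805.3767
Total = $7497.6233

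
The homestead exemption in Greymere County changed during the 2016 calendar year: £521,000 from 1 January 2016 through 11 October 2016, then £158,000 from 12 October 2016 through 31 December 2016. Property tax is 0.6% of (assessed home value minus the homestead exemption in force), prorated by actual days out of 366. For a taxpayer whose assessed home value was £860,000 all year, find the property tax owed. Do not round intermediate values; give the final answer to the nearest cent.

£2,516.02

1 January – 11 October 2016: 285 days, exemption £521,000 → (£860,000 − £521,000) × 0.6% × 285/366 = £1,583.8525
12 October – 31 December 2016: 81 days, exemption £158,000 → (£860,000 − £158,000) × 0.6% × 81/366 = £932.1639
Total = £2,516.0164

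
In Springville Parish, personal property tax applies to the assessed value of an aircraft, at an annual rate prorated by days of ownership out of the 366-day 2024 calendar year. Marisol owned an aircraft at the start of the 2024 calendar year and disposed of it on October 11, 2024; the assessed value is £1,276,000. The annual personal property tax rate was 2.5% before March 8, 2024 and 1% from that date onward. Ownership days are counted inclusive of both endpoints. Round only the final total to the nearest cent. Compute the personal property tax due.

£13,439.84

January 1 – March 7, 2024: 67 days at 2.5% → £1,276,000 × 2.5% × 67/366 = £5,839.6175
March 8 – October 11, 2024: 218 days at 1% → £1,276,000 × 1% × 218/366 = £7,600.2186
Total = £13,439.8361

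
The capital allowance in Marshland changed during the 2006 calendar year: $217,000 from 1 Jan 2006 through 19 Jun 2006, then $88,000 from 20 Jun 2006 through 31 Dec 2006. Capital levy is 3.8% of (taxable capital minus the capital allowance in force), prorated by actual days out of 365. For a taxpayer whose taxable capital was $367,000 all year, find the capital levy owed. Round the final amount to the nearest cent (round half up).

1 Jan – 19 Jun 2006: 170 days, exemption $217,000 → ($367,000 − $217,000) × 3.8% × 170/365 = $2,654.7945
20 Jun – 31 Dec 2006: 195 days, exemption $88,000 → ($367,000 − $88,000) × 3.8% × 195/365 = $5,664.0822
Total = $8,318.8767

$8,318.88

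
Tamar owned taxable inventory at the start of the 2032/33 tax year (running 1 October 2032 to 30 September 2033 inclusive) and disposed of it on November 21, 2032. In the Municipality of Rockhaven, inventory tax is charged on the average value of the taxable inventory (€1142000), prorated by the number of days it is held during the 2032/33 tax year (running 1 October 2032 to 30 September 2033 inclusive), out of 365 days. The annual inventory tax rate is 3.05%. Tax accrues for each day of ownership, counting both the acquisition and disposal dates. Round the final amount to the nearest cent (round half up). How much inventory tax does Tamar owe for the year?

Days held (October 1 – November 21, 2032): 52 out of 365
Tax = €1142000 × 3.05% × 52/365 = €4962.2247

€4962.22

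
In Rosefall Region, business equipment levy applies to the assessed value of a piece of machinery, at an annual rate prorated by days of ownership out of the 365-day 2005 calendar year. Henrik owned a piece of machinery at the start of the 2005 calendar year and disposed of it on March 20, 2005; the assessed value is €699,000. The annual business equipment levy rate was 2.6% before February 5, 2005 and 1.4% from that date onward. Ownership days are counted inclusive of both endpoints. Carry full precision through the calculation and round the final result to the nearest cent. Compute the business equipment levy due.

€2,922.39

January 1 – February 4, 2005: 35 days at 2.6% → €699,000 × 2.6% × 35/365 = €1,742.7123
February 5 – March 20, 2005: 44 days at 1.4% → €699,000 × 1.4% × 44/365 = €1,179.6822
Total = €2,922.3945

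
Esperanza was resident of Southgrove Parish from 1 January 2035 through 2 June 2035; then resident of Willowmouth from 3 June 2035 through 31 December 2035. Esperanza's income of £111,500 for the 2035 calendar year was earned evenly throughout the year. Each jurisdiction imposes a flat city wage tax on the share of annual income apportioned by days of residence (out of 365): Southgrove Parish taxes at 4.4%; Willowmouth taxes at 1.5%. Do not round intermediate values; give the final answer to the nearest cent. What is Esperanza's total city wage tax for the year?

Southgrove Parish, 1 January – 2 June 2035: 153 days → £111,500 × 4.4% × 153/365 = £2,056.4877
Willowmouth, 3 June – 31 December 2035: 212 days → £111,500 × 1.5% × 212/365 = £971.4247
Total = £3,027.9123

£3,027.91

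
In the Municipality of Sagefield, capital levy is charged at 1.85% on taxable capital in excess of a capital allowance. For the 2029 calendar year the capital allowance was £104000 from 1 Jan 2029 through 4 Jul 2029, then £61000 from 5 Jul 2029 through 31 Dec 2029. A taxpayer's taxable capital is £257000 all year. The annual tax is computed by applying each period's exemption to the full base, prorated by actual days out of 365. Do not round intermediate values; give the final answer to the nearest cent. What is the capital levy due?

£3222.80

1 Jan – 4 Jul 2029: 185 days, exemption £104000 → (£257000 − £104000) × 1.85% × 185/365 = £1434.6370
5 Jul – 31 Dec 2029: 180 days, exemption £61000 → (£257000 − £61000) × 1.85% × 180/365 = £1788.1644
Total = £3222.8014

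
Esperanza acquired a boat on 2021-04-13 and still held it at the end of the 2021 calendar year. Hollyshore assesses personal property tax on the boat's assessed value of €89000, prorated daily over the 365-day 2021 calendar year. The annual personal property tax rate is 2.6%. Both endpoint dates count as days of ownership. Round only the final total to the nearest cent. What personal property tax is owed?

€1667.35

Days held (2021-04-13 to 2021-12-31): 263 out of 365
Tax = €89000 × 2.6% × 263/365 = €1667.3479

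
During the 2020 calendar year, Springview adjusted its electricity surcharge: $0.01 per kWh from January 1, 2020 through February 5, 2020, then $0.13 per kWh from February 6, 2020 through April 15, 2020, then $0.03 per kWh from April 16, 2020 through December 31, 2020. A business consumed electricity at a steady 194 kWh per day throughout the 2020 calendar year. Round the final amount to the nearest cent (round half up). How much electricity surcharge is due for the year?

$3,348.44

January 1 – February 5, 2020: 36 days × 194 kWh/day = 6,984 kWh at $0.01/kWh → $69.84
February 6 – April 15, 2020: 70 days × 194 kWh/day = 13,580 kWh at $0.13/kWh → $1,765.40
April 16 – December 31, 2020: 260 days × 194 kWh/day = 50,440 kWh at $0.03/kWh → $1,513.20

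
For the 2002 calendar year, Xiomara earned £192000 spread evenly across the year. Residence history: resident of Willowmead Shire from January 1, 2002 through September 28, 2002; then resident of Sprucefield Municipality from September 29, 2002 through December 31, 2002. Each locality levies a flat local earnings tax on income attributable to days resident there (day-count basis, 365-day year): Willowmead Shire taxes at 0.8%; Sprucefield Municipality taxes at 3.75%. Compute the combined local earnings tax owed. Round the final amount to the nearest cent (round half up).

£2994.67

Willowmead Shire, January 1 – September 28, 2002: 271 days → £192000 × 0.8% × 271/365 = £1140.4274
Sprucefield Municipality, September 29 – December 31, 2002: 94 days → £192000 × 3.75% × 94/365 = £1854.2466
Total = £2994.6740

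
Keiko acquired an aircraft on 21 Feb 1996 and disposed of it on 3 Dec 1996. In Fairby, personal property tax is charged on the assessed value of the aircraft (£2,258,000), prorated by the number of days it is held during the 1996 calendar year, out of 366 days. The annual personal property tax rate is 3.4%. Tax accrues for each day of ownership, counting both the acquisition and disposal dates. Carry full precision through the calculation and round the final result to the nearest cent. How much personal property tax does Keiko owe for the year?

Days held (21 Feb – 3 Dec 1996): 287 out of 366
Tax = £2,258,000 × 3.4% × 287/366 = £60,200.9945

£60,200.99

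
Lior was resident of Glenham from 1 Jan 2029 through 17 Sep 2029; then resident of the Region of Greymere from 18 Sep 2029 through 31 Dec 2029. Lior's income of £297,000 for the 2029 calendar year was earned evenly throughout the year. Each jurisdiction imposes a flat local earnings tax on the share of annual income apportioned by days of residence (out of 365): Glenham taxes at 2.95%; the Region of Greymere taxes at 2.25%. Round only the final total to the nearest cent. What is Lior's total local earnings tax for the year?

Glenham, 1 Jan – 17 Sep 2029: 260 days → £297,000 × 2.95% × 260/365 = £6,241.0685
The Region of Greymere, 18 Sep – 31 Dec 2029: 105 days → £297,000 × 2.25% × 105/365 = £1,922.3630
Total = £8,163.4315

£8,163.43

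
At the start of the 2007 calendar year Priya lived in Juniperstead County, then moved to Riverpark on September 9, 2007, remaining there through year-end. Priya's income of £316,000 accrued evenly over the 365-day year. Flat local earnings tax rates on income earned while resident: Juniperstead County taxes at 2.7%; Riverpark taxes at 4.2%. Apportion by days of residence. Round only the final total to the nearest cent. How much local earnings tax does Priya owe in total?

Juniperstead County, January 1 – September 8, 2007: 251 days → £316,000 × 2.7% × 251/365 = £5,867.2110
Riverpark, September 9 – December 31, 2007: 114 days → £316,000 × 4.2% × 114/365 = £4,145.2274
Total = £10,012.4384

£10,012.44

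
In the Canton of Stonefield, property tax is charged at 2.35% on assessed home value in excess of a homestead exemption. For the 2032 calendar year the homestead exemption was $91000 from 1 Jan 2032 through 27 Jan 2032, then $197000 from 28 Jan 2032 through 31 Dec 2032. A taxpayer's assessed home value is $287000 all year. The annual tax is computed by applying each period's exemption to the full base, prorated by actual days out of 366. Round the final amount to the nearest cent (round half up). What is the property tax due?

$2298.76

1 Jan – 27 Jan 2032: 27 days, exemption $91000 → ($287000 − $91000) × 2.35% × 27/366 = $339.7869
28 Jan – 31 Dec 2032: 339 days, exemption $197000 → ($287000 − $197000) × 2.35% × 339/366 = $1958.9754
Total = $2298.7623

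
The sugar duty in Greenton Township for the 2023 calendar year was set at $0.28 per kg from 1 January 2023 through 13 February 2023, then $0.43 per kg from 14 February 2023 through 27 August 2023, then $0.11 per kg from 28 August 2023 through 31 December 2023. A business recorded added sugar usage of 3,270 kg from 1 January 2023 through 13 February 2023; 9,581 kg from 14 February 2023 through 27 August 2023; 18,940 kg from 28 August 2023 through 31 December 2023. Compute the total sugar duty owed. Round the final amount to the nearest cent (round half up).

1 January – 13 February 2023: 3,270 kg at $0.28/kg → $915.60
14 February – 27 August 2023: 9,581 kg at $0.43/kg → $4,119.83
28 August – 31 December 2023: 18,940 kg at $0.11/kg → $2,083.40

$7,118.83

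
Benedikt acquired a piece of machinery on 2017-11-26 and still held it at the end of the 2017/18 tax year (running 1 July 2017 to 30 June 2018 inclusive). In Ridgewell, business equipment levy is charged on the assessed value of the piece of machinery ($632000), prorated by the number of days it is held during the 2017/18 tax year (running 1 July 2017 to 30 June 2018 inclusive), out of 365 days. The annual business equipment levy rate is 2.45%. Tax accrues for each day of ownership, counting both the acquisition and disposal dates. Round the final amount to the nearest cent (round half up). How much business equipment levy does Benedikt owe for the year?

$9205.56

Days held (2017-11-26 to 2018-06-30): 217 out of 365
Tax = $632000 × 2.45% × 217/365 = $9205.5562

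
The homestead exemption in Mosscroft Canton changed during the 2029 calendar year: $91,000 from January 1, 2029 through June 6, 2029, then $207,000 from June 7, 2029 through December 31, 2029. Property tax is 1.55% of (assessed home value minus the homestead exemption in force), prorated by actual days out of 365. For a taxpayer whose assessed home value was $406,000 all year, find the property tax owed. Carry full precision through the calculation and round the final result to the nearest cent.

January 1 – June 6, 2029: 157 days, exemption $91,000 → ($406,000 − $91,000) × 1.55% × 157/365 = $2,100.1438
June 7 – December 31, 2029: 208 days, exemption $207,000 → ($406,000 − $207,000) × 1.55% × 208/365 = $1,757.7425
Total = $3,857.8863

$3,857.89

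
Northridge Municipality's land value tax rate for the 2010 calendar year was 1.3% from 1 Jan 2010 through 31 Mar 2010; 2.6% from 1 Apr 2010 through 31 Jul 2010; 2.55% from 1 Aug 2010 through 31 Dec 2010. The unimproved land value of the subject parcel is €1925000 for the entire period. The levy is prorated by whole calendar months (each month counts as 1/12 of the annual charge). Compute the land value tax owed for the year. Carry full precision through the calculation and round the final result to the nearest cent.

€43392.71

1 Jan – 31 Mar 2010: 3 months at 1.3% → €1925000 × 1.3% × 3/12 = €6256.2500
1 Apr – 31 Jul 2010: 4 months at 2.6% → €1925000 × 2.6% × 4/12 = €16683.3333
1 Aug – 31 Dec 2010: 5 months at 2.55% → €1925000 × 2.55% × 5/12 = €20453.1250
Total = €43392.7083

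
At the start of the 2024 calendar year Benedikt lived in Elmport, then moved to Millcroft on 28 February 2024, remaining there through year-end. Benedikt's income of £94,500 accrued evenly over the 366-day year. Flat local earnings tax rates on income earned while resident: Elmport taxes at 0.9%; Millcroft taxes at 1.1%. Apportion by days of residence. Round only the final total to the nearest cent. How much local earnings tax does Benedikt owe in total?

Elmport, 1 January – 27 February 2024: 58 days → £94,500 × 0.9% × 58/366 = £134.7787
Millcroft, 28 February – 31 December 2024: 308 days → £94,500 × 1.1% × 308/366 = £874.7705
Total = £1,009.5492

£1,009.55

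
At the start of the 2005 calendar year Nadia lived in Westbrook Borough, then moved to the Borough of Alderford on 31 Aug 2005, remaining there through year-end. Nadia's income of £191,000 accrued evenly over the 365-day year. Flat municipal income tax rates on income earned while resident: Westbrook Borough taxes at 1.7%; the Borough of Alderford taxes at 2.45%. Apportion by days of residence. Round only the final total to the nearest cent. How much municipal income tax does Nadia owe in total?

Westbrook Borough, 1 Jan – 30 Aug 2005: 242 days → £191,000 × 1.7% × 242/365 = £2,152.8055
The Borough of Alderford, 31 Aug – 31 Dec 2005: 123 days → £191,000 × 2.45% × 123/365 = £1,576.9274
Total = £3,729.7329

£3,729.73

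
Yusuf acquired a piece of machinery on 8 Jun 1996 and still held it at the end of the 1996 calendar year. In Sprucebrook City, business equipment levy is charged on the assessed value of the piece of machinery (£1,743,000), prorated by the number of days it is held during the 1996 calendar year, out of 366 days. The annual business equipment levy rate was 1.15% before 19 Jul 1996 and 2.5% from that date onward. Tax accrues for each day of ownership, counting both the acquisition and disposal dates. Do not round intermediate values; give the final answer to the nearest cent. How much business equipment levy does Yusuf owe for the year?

£22,008.95

8 Jun – 18 Jul 1996: 41 days at 1.15% → £1,743,000 × 1.15% × 41/366 = £2,245.4221
19 Jul – 31 Dec 1996: 166 days at 2.5% → £1,743,000 × 2.5% × 166/366 = £19,763.5246
Total = £22,008.9467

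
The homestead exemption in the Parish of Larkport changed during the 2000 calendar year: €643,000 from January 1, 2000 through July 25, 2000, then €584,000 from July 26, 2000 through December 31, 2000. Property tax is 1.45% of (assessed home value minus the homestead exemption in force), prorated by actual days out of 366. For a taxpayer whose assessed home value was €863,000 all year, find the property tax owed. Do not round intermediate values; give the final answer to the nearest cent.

€3,561.65

January 1 – July 25, 2000: 207 days, exemption €643,000 → (€863,000 − €643,000) × 1.45% × 207/366 = €1,804.1803
July 26 – December 31, 2000: 159 days, exemption €584,000 → (€863,000 − €584,000) × 1.45% × 159/366 = €1,757.4713
Total = €3,561.6516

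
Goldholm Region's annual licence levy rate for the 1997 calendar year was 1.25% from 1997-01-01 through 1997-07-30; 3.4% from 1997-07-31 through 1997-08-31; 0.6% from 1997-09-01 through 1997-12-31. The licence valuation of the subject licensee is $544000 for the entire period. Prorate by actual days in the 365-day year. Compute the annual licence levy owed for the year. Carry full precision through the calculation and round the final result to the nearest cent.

$6643.51

1997-01-01 to 1997-07-30: 211 days at 1.25% → $544000 × 1.25% × 211/365 = $3930.9589
1997-07-31 to 1997-08-31: 32 days at 3.4% → $544000 × 3.4% × 32/365 = $1621.5671
1997-09-01 to 1997-12-31: 122 days at 0.6% → $544000 × 0.6% × 122/365 = $1090.9808
Total = $6643.5068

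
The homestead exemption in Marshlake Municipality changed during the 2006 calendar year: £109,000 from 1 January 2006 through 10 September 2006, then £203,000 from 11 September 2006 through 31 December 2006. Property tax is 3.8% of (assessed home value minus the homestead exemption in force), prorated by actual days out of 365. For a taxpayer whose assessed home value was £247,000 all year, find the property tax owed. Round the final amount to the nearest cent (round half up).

1 January – 10 September 2006: 253 days, exemption £109,000 → (£247,000 − £109,000) × 3.8% × 253/365 = £3,634.8822
11 September – 31 December 2006: 112 days, exemption £203,000 → (£247,000 − £203,000) × 3.8% × 112/365 = £513.0521
Total = £4,147.9342

£4,147.93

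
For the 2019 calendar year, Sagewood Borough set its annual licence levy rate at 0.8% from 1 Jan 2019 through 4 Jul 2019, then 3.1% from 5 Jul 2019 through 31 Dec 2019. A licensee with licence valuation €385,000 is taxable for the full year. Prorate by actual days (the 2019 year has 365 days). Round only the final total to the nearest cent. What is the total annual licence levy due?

€7,446.85

1 Jan – 4 Jul 2019: 185 days at 0.8% → €385,000 × 0.8% × 185/365 = €1,561.0959
5 Jul – 31 Dec 2019: 180 days at 3.1% → €385,000 × 3.1% × 180/365 = €5,885.7534
Total = €7,446.8493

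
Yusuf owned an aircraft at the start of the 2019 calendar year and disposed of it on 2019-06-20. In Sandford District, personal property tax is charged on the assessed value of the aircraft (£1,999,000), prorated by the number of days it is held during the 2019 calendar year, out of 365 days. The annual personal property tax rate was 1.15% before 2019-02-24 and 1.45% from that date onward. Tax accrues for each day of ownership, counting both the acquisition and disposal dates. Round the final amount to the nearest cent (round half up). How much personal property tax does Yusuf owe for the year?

2019-01-01 to 2019-02-23: 54 days at 1.15% → £1,999,000 × 1.15% × 54/365 = £3,401.0384
2019-02-24 to 2019-06-20: 117 days at 1.45% → £1,999,000 × 1.45% × 117/365 = £9,291.2425
Total = £12,692.2808

£12,692.28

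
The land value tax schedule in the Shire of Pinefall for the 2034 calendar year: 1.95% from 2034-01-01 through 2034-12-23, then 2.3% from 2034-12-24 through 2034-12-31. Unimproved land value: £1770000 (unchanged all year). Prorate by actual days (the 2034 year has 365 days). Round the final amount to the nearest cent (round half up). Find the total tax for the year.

2034-01-01 to 2034-12-23: 357 days at 1.95% → £1770000 × 1.95% × 357/365 = £33758.5068
2034-12-24 to 2034-12-31: 8 days at 2.3% → £1770000 × 2.3% × 8/365 = £892.2740
Total = £34650.7808

£34650.78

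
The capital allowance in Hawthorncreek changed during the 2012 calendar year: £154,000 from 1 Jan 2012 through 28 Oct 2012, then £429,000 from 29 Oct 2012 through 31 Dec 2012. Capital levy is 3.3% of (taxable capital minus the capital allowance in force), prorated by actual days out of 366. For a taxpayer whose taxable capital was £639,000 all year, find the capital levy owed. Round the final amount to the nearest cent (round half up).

1 Jan – 28 Oct 2012: 302 days, exemption £154,000 → (£639,000 − £154,000) × 3.3% × 302/366 = £13,206.3115
29 Oct – 31 Dec 2012: 64 days, exemption £429,000 → (£639,000 − £429,000) × 3.3% × 64/366 = £1,211.8033
Total = £14,418.1148

£14,418.11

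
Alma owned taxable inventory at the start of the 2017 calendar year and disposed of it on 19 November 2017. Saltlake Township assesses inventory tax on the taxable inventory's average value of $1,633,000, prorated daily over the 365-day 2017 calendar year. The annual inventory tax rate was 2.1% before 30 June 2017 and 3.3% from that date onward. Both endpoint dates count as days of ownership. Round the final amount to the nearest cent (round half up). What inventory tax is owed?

1 January – 29 June 2017: 180 days at 2.1% → $1,633,000 × 2.1% × 180/365 = $16,911.6164
30 June – 19 November 2017: 143 days at 3.3% → $1,633,000 × 3.3% × 143/365 = $21,112.6767
Total = $38,024.2932

$38,024.29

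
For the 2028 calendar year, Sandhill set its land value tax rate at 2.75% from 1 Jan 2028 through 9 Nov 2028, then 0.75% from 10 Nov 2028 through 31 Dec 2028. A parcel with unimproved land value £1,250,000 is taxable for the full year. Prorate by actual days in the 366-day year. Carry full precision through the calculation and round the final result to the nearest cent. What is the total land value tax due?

£30,823.09

1 Jan – 9 Nov 2028: 314 days at 2.75% → £1,250,000 × 2.75% × 314/366 = £29,491.1202
10 Nov – 31 Dec 2028: 52 days at 0.75% → £1,250,000 × 0.75% × 52/366 = £1,331.9672
Total = £30,823.0874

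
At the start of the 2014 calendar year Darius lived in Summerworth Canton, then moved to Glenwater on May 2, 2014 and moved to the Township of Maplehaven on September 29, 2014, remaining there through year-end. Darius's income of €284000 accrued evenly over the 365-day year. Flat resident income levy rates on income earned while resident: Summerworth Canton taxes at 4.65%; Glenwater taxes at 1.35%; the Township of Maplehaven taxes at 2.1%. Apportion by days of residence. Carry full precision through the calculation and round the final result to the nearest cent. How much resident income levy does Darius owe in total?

Summerworth Canton, January 1 – May 1, 2014: 121 days → €284000 × 4.65% × 121/365 = €4377.8795
Glenwater, May 2 – September 28, 2014: 150 days → €284000 × 1.35% × 150/365 = €1575.6164
The Township of Maplehaven, September 29 – December 31, 2014: 94 days → €284000 × 2.1% × 94/365 = €1535.9342
Total = €7489.4301

€7489.43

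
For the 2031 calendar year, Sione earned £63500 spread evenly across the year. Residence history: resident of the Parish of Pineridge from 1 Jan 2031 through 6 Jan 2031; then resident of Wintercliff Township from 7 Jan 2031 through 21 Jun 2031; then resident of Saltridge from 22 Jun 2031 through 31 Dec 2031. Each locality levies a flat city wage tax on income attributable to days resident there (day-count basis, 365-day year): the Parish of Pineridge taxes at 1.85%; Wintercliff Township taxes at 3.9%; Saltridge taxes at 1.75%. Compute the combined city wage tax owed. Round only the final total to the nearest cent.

£1733.20

The Parish of Pineridge, 1 Jan – 6 Jan 2031: 6 days → £63500 × 1.85% × 6/365 = £19.3110
Wintercliff Township, 7 Jan – 21 Jun 2031: 166 days → £63500 × 3.9% × 166/365 = £1126.2986
Saltridge, 22 Jun – 31 Dec 2031: 193 days → £63500 × 1.75% × 193/365 = £587.5925
Total = £1733.2021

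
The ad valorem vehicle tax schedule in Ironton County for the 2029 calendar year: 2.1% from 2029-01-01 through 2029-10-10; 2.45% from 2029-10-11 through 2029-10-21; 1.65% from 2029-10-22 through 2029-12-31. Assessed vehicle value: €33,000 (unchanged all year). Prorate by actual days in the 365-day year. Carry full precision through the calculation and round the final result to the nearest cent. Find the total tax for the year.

2029-01-01 to 2029-10-10: 283 days at 2.1% → €33,000 × 2.1% × 283/365 = €537.3123
2029-10-11 to 2029-10-21: 11 days at 2.45% → €33,000 × 2.45% × 11/365 = €24.3658
2029-10-22 to 2029-12-31: 71 days at 1.65% → €33,000 × 1.65% × 71/365 = €105.9164
Total = €667.5945

€667.59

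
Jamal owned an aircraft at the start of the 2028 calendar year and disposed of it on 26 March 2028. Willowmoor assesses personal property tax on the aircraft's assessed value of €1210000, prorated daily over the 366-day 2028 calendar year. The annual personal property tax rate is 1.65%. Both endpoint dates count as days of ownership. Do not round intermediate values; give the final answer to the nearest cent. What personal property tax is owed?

Days held (1 January – 26 March 2028): 86 out of 366
Tax = €1210000 × 1.65% × 86/366 = €4691.2295

€4691.23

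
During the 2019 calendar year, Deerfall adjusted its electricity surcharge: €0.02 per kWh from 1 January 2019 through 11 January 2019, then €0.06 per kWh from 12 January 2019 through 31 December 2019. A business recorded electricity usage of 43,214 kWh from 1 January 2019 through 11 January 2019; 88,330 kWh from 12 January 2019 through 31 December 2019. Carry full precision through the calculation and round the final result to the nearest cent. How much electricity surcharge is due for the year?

1 January – 11 January 2019: 43,214 kWh at €0.02/kWh → €864.28
12 January – 31 December 2019: 88,330 kWh at €0.06/kWh → €5,299.80

€6,164.08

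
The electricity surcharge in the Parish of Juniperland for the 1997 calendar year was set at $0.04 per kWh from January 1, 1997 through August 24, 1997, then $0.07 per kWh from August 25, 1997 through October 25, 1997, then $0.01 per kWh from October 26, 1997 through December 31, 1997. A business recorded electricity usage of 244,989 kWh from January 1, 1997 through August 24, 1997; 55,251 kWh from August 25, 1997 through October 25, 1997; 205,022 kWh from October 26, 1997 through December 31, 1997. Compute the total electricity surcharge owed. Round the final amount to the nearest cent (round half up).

January 1 – August 24, 1997: 244,989 kWh at $0.04/kWh → $9,799.56
August 25 – October 25, 1997: 55,251 kWh at $0.07/kWh → $3,867.57
October 26 – December 31, 1997: 205,022 kWh at $0.01/kWh → $2,050.22

$15,717.35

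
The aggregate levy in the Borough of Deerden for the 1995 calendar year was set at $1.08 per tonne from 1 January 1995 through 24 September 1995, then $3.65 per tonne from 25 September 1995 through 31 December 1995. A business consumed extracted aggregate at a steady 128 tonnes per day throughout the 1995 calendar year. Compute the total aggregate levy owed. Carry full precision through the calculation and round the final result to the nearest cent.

1 January – 24 September 1995: 267 days × 128 tonnes/day = 34,176 tonnes at $1.08/tonne → $36,910.08
25 September – 31 December 1995: 98 days × 128 tonnes/day = 12,544 tonnes at $3.65/tonne → $45,785.60

$82,695.68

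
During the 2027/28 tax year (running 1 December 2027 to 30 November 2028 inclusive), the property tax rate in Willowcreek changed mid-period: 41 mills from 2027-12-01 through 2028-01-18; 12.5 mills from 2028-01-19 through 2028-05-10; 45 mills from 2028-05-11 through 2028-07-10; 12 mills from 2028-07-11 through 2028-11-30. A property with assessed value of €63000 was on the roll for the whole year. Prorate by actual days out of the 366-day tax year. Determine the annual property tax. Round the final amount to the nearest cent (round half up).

€1356.82

2027-12-01 to 2028-01-18: 49 days at 41 mills → €63000 × 4.1% × 49/366 = €345.8115
2028-01-19 to 2028-05-10: 113 days at 12.5 mills → €63000 × 1.25% × 113/366 = €243.1352
2028-05-11 to 2028-07-10: 61 days at 45 mills → €63000 × 4.5% × 61/366 = €472.5000
2028-07-11 to 2028-11-30: 143 days at 12 mills → €63000 × 1.2% × 143/366 = €295.3770
Total = €1356.8238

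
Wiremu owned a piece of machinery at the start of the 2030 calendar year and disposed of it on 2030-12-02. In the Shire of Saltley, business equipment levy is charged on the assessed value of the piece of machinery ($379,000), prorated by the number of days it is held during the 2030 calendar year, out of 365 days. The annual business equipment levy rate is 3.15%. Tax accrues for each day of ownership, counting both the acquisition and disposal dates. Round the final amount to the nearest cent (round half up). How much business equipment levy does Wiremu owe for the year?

Days held (2030-01-01 to 2030-12-02): 336 out of 365
Tax = $379,000 × 3.15% × 336/365 = $10,989.9616

$10,989.96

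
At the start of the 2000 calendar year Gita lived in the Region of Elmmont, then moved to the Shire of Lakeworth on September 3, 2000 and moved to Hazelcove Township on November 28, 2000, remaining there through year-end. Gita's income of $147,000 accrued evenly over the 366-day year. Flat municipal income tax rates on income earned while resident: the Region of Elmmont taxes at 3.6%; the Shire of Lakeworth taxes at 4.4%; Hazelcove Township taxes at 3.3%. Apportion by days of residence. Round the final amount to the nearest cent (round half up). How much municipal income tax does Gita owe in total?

The Region of Elmmont, January 1 – September 2, 2000: 246 days → $147,000 × 3.6% × 246/366 = $3,556.9180
The Shire of Lakeworth, September 3 – November 27, 2000: 86 days → $147,000 × 4.4% × 86/366 = $1,519.8033
Hazelcove Township, November 28 – December 31, 2000: 34 days → $147,000 × 3.3% × 34/366 = $450.6393
Total = $5,527.3607

$5,527.36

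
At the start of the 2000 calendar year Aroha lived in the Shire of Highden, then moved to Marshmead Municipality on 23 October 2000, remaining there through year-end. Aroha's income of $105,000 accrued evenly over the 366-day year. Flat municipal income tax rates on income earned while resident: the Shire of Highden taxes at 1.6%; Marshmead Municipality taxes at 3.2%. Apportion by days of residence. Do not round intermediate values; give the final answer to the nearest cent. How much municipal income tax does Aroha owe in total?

$2,001.31

The Shire of Highden, 1 January – 22 October 2000: 296 days → $105,000 × 1.6% × 296/366 = $1,358.6885
Marshmead Municipality, 23 October – 31 December 2000: 70 days → $105,000 × 3.2% × 70/366 = $642.6230
Total = $2,001.3115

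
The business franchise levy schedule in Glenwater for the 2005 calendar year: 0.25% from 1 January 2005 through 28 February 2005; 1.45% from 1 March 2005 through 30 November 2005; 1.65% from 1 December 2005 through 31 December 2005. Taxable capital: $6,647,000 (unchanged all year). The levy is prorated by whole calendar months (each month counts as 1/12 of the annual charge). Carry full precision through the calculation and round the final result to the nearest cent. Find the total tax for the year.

$84,195.33

1 January – 28 February 2005: 2 months at 0.25% → $6,647,000 × 0.25% × 2/12 = $2,769.5833
1 March – 30 November 2005: 9 months at 1.45% → $6,647,000 × 1.45% × 9/12 = $72,286.1250
1 December – 31 December 2005: 1 month at 1.65% → $6,647,000 × 1.65% × 1/12 = $9,139.6250
Total = $84,195.3333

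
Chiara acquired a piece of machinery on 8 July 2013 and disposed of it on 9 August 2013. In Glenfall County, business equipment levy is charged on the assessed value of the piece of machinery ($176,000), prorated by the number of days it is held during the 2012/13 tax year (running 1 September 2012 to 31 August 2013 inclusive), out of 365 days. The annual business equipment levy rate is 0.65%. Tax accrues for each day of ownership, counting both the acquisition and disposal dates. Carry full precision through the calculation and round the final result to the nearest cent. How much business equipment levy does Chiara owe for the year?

Days held (8 July – 9 August 2013): 33 out of 365
Tax = $176,000 × 0.65% × 33/365 = $103.4301

$103.43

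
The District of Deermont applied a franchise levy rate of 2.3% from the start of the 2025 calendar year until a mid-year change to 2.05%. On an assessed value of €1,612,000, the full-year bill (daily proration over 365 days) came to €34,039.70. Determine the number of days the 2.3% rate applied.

90 days

Let d = days at the first rate; then 365 − d days at the second rate.
€1,612,000 × [2.3%·d + 2.05%·(365−d)] / 365 = €34,039.70
Solving gives d = 90, so the new rate took effect on April 1, 2025.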